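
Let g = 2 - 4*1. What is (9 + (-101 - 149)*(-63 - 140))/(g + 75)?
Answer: 50759/73 ≈ 695.33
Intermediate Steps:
g = -2 (g = 2 - 4 = -2)
(9 + (-101 - 149)*(-63 - 140))/(g + 75) = (9 + (-101 - 149)*(-63 - 140))/(-2 + 75) = (9 - 250*(-203))/73 = (9 + 50750)*(1/73) = 50759*(1/73) = 50759/73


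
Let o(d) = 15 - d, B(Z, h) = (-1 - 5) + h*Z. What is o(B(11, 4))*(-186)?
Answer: 4278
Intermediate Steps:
B(Z, h) = -6 + Z*h
o(B(11, 4))*(-186) = (15 - (-6 + 11*4))*(-186) = (15 - (-6 + 44))*(-186) = (15 - 1*38)*(-186) = (15 - 38)*(-186) = -23*(-186) = 4278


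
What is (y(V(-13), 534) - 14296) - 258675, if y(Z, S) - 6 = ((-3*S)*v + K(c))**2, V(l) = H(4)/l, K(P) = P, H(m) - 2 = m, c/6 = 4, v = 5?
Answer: 63503231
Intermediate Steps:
c = 24 (c = 6*4 = 24)
H(m) = 2 + m
V(l) = 6/l (V(l) = (2 + 4)/l = 6/l)
y(Z, S) = 6 + (24 - 15*S)**2 (y(Z, S) = 6 + (-3*S*5 + 24)**2 = 6 + (-15*S + 24)**2 = 6 + (24 - 15*S)**2)
(y(V(-13), 534) - 14296) - 258675 = ((582 - 720*534 + 225*534**2) - 14296) - 258675 = ((582 - 384480 + 225*285156) - 14296) - 258675 = ((582 - 384480 + 64160100) - 14296) - 258675 = (63776202 - 14296) - 258675 = 63761906 - 258675 = 63503231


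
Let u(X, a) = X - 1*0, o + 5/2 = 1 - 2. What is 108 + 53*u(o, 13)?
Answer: -155/2 ≈ -77.500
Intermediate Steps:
o = -7/2 (o = -5/2 + (1 - 2) = -5/2 - 1 = -7/2 ≈ -3.5000)
u(X, a) = X (u(X, a) = X + 0 = X)
108 + 53*u(o, 13) = 108 + 53*(-7/2) = 108 - 371/2 = -155/2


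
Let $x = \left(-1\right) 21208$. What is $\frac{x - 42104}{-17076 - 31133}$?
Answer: $\frac{63312}{48209} \approx 1.3133$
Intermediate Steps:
$x = -21208$
$\frac{x - 42104}{-17076 - 31133} = \frac{-21208 - 42104}{-17076 - 31133} = - \frac{63312}{-48209} = \left(-63312\right) \left(- \frac{1}{48209}\right) = \frac{63312}{48209}$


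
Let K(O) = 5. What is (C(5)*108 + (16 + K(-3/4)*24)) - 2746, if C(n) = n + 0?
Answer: -2070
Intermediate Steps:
C(n) = n
(C(5)*108 + (16 + K(-3/4)*24)) - 2746 = (5*108 + (16 + 5*24)) - 2746 = (540 + (16 + 120)) - 2746 = (540 + 136) - 2746 = 676 - 2746 = -2070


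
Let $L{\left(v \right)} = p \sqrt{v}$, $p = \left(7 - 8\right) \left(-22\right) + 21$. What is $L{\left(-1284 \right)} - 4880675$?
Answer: $-4880675 + 86 i \sqrt{321} \approx -4.8807 \cdot 10^{6} + 1540.8 i$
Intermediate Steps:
$p = 43$ ($p = \left(7 - 8\right) \left(-22\right) + 21 = \left(-1\right) \left(-22\right) + 21 = 22 + 21 = 43$)
$L{\left(v \right)} = 43 \sqrt{v}$
$L{\left(-1284 \right)} - 4880675 = 43 \sqrt{-1284} - 4880675 = 43 \cdot 2 i \sqrt{321} - 4880675 = 86 i \sqrt{321} - 4880675 = -4880675 + 86 i \sqrt{321}$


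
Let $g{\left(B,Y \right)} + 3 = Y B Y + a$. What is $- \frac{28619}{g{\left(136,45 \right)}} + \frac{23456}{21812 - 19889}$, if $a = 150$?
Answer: $\frac{2136065365}{176625627} \approx 12.094$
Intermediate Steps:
$g{\left(B,Y \right)} = 147 + B Y^{2}$ ($g{\left(B,Y \right)} = -3 + \left(Y B Y + 150\right) = -3 + \left(B Y Y + 150\right) = -3 + \left(B Y^{2} + 150\right) = -3 + \left(150 + B Y^{2}\right) = 147 + B Y^{2}$)
$- \frac{28619}{g{\left(136,45 \right)}} + \frac{23456}{21812 - 19889} = - \frac{28619}{147 + 136 \cdot 45^{2}} + \frac{23456}{21812 - 19889} = - \frac{28619}{147 + 136 \cdot 2025} + \frac{23456}{1923} = - \frac{28619}{147 + 275400} + 23456 \cdot \frac{1}{1923} = - \frac{28619}{275547} + \frac{23456}{1923} = \frac{2136065365}{176625627}$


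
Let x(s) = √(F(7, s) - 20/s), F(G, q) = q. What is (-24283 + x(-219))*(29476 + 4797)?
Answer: -832251259 + 34273*I*√10499079/219 ≈ -8.3225e+8 + 5.0709e+5*I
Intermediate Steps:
x(s) = √(s - 20/s)
(-24283 + x(-219))*(29476 + 4797) = (-24283 + √(-219 - 20/(-219)))*(29476 + 4797) = (-24283 + √(-219 - 20*(-1/219)))*34273 = (-24283 + √(-219 + 20/219))*34273 = (-24283 + √(-47941/219))*34273 = (-24283 + I*√10499079/219)*34273 = -832251259 + 34273*I*√10499079/219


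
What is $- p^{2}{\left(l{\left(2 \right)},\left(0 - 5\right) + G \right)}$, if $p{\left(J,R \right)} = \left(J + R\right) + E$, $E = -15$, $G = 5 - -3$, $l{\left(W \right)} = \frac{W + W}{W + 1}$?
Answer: $- \frac{1024}{9} \approx -113.78$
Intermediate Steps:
$l{\left(W \right)} = \frac{2 W}{1 + W}$
$G = 8$ ($G = 5 + 3 = 8$)
$p{\left(J,R \right)} = -15 + J + R$ ($p{\left(J,R \right)} = \left(J + R\right) - 15 = -15 + J + R$)
$- p^{2}{\left(l{\left(2 \right)},\left(0 - 5\right) + G \right)} = - \left(-15 + 2 \cdot 2 \frac{1}{1 + 2} + \left(\left(0 - 5\right) + 8\right)\right)^{2} = - \left(-15 + 2 \cdot 2 \cdot \frac{1}{3} + \left(-5 + 8\right)\right)^{2} = - \left(-15 + 2 \cdot 2 \cdot \frac{1}{3} + 3\right)^{2} = - \left(-15 + \frac{4}{3} + 3\right)^{2} = - \left(- \frac{32}{3}\right)^{2} = \left(-1\right) \frac{1024}{9} = - \frac{1024}{9}$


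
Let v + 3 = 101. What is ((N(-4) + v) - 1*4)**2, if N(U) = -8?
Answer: 7396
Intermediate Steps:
v = 98 (v = -3 + 101 = 98)
((N(-4) + v) - 1*4)**2 = ((-8 + 98) - 1*4)**2 = (90 - 4)**2 = 86**2 = 7396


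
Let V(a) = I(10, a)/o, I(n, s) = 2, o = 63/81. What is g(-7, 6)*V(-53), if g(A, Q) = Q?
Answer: 108/7 ≈ 15.429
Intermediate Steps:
o = 7/9 (o = 63*(1/81) = 7/9 ≈ 0.77778)
V(a) = 18/7 (V(a) = 2/(7/9) = 2*(9/7) = 18/7)
g(-7, 6)*V(-53) = 6*(18/7) = 108/7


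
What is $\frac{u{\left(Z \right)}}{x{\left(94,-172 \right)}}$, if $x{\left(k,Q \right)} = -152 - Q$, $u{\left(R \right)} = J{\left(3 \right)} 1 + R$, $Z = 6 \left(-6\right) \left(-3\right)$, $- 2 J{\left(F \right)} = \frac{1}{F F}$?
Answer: $\frac{1943}{360} \approx 5.3972$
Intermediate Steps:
$J{\left(F \right)} = - \frac{1}{2 F^{2}}$ ($J{\left(F \right)} = - \frac{1}{2 F F} = - \frac{1}{2 F^{2}}$)
$Z = 108$ ($Z = \left(-36\right) \left(-3\right) = 108$)
$u{\left(R \right)} = - \frac{1}{18} + R$ ($u{\left(R \right)} = - \frac{1}{2 \cdot 9} \cdot 1 + R = \left(- \frac{1}{2}\right) \frac{1}{9} \cdot 1 + R = \left(- \frac{1}{18}\right) 1 + R = - \frac{1}{18} + R$)
$\frac{u{\left(Z \right)}}{x{\left(94,-172 \right)}} = \frac{- \frac{1}{18} + 108}{-152 - -172} = \frac{1943}{18 \left(-152 + 172\right)} = \frac{1943}{18 \cdot 20} = \frac{1943}{18} \cdot \frac{1}{20} = \frac{1943}{360}$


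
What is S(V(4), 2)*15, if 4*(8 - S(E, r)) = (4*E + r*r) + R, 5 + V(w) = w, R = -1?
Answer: 495/4 ≈ 123.75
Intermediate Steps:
V(w) = -5 + w
S(E, r) = 33/4 - E - r**2/4 (S(E, r) = 8 - ((4*E + r*r) - 1)/4 = 8 - ((4*E + r**2) - 1)/4 = 8 - ((r**2 + 4*E) - 1)/4 = 8 - (-1 + r**2 + 4*E)/4 = 8 + (1/4 - E - r**2/4) = 33/4 - E - r**2/4)
S(V(4), 2)*15 = (33/4 - (-5 + 4) - 1/4*2**2)*15 = (33/4 - 1*(-1) - 1/4*4)*15 = (33/4 + 1 - 1)*15 = (33/4)*15 = 495/4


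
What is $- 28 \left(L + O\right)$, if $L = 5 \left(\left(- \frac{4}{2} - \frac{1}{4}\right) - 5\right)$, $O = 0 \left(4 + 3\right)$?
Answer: $1015$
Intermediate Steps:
$O = 0$ ($O = 0 \cdot 7 = 0$)
$L = - \frac{145}{4}$ ($L = 5 \left(\left(\left(-4\right) \frac{1}{2} - \frac{1}{4}\right) - 5\right) = 5 \left(\left(-2 - \frac{1}{4}\right) - 5\right) = 5 \left(- \frac{9}{4} - 5\right) = 5 \left(- \frac{29}{4}\right) = - \frac{145}{4} \approx -36.25$)
$- 28 \left(L + O\right) = - 28 \left(- \frac{145}{4} + 0\right) = \left(-28\right) \left(- \frac{145}{4}\right) = 1015$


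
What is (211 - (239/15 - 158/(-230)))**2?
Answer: 4497177721/119025 ≈ 37784.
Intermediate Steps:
(211 - (239/15 - 158/(-230)))**2 = (211 - (239*(1/15) - 158*(-1/230)))**2 = (211 - (239/15 + 79/115))**2 = (211 - 1*5734/345)**2 = (211 - 5734/345)**2 = (67061/345)**2 = 4497177721/119025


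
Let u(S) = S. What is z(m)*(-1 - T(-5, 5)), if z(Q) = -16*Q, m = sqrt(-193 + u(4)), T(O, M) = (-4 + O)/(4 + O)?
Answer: 480*I*sqrt(21) ≈ 2199.6*I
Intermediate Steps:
T(O, M) = (-4 + O)/(4 + O)
m = 3*I*sqrt(21) (m = sqrt(-193 + 4) = sqrt(-189) = 3*I*sqrt(21) ≈ 13.748*I)
z(m)*(-1 - T(-5, 5)) = (-48*I*sqrt(21))*(-1 - (-4 - 5)/(4 - 5)) = (-48*I*sqrt(21))*(-1 - (-9)/(-1)) = (-48*I*sqrt(21))*(-1 - (-1)*(-9)) = (-48*I*sqrt(21))*(-1 - 1*9) = (-48*I*sqrt(21))*(-1 - 9) = -48*I*sqrt(21)*(-10) = 480*I*sqrt(21)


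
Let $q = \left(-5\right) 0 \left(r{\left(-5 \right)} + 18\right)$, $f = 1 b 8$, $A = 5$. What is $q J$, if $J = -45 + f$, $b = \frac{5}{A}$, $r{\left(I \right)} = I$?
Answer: $0$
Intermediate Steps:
$b = 1$ ($b = \frac{5}{5} = 5 \cdot \frac{1}{5} = 1$)
$f = 8$ ($f = 1 \cdot 1 \cdot 8 = 1 \cdot 8 = 8$)
$J = -37$ ($J = -45 + 8 = -37$)
$q = 0$ ($q = \left(-5\right) 0 \left(-5 + 18\right) = 0 \cdot 13 = 0$)
$q J = 0 \left(-37\right) = 0$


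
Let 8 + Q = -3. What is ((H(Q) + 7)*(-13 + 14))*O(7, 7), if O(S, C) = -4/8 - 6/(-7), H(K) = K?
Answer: -10/7 ≈ -1.4286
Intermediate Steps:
Q = -11 (Q = -8 - 3 = -11)
O(S, C) = 5/14 (O(S, C) = -4*⅛ - 6*(-⅐) = -½ + 6/7 = 5/14)
((H(Q) + 7)*(-13 + 14))*O(7, 7) = ((-11 + 7)*(-13 + 14))*(5/14) = -4*1*(5/14) = -4*5/14 = -10/7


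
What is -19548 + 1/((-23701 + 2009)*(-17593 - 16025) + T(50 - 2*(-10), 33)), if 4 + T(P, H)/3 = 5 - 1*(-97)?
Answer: -14255221638599/729241950 ≈ -19548.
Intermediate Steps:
T(P, H) = 294 (T(P, H) = -12 + 3*(5 - 1*(-97)) = -12 + 3*(5 + 97) = -12 + 3*102 = -12 + 306 = 294)
-19548 + 1/((-23701 + 2009)*(-17593 - 16025) + T(50 - 2*(-10), 33)) = -19548 + 1/((-23701 + 2009)*(-17593 - 16025) + 294) = -19548 + 1/(-21692*(-33618) + 294) = -19548 + 1/(729241656 + 294) = -19548 + 1/729241950 = -14255221638599/729241950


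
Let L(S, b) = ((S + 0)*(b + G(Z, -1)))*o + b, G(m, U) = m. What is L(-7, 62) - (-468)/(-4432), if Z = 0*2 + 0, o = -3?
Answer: 1511195/1108 ≈ 1363.9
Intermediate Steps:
Z = 0 (Z = 0 + 0 = 0)
L(S, b) = b - 3*S*b (L(S, b) = ((S + 0)*(b + 0))*(-3) + b = (S*b)*(-3) + b = -3*S*b + b = b - 3*S*b)
L(-7, 62) - (-468)/(-4432) = 62*(1 - 3*(-7)) - (-468)/(-4432) = 62*(1 + 21) - (-468)*(-1)/4432 = 62*22 - 1*117/1108 = 1364 - 117/1108 = 1511195/1108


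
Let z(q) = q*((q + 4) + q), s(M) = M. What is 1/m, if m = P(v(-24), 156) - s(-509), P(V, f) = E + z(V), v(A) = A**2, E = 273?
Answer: 1/666638 ≈ 1.5001e-6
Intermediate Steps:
z(q) = q*(4 + 2*q) (z(q) = q*((4 + q) + q) = q*(4 + 2*q))
P(V, f) = 273 + 2*V*(2 + V)
m = 666638 (m = (273 + 2*(-24)**2*(2 + (-24)**2)) - 1*(-509) = (273 + 2*576*(2 + 576)) + 509 = (273 + 2*576*578) + 509 = (273 + 665856) + 509 = 666129 + 509 = 666638)
1/m = 1/666638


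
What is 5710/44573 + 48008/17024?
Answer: 279633453/94851344 ≈ 2.9481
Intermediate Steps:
5710/44573 + 48008/17024 = 5710*(1/44573) + 48008*(1/17024) = 5710/44573 + 6001/2128 = 279633453/94851344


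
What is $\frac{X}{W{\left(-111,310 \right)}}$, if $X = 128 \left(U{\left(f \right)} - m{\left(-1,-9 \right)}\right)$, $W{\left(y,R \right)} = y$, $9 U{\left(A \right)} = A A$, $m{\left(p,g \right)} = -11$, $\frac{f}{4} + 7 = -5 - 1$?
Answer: $- \frac{358784}{999} \approx -359.14$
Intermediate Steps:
$f = -52$ ($f = -28 + 4 \left(-5 - 1\right) = -28 + 4 \left(-6\right) = -28 - 24 = -52$)
$U{\left(A \right)} = \frac{A^{2}}{9}$ ($U{\left(A \right)} = \frac{A A}{9} = \frac{A^{2}}{9}$)
$X = \frac{358784}{9}$ ($X = 128 \left(\frac{\left(-52\right)^{2}}{9} - -11\right) = 128 \left(\frac{1}{9} \cdot 2704 + 11\right) = 128 \left(\frac{2704}{9} + 11\right) = 128 \cdot \frac{2803}{9} = \frac{358784}{9} \approx 39865.0$)
$\frac{X}{W{\left(-111,310 \right)}} = \frac{358784}{9 \left(-111\right)} = \frac{358784}{9} \left(- \frac{1}{111}\right) = - \frac{358784}{999}$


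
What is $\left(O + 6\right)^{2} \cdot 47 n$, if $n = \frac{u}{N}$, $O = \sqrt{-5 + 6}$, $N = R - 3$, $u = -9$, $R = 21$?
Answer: $- \frac{2303}{2} \approx -1151.5$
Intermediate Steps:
$N = 18$ ($N = 21 - 3 = 18$)
$O = 1$ ($O = \sqrt{1} = 1$)
$n = - \frac{1}{2}$ ($n = - \frac{9}{18} = \left(-9\right) \frac{1}{18} = - \frac{1}{2} \approx -0.5$)
$\left(O + 6\right)^{2} \cdot 47 n = \left(1 + 6\right)^{2} \cdot 47 \left(- \frac{1}{2}\right) = 7^{2} \cdot 47 \left(- \frac{1}{2}\right) = 49 \cdot 47 \left(- \frac{1}{2}\right) = 2303 \left(- \frac{1}{2}\right) = - \frac{2303}{2}$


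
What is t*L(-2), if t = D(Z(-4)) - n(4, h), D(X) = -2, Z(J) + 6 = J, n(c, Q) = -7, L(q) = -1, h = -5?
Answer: -5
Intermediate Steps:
Z(J) = -6 + J
t = 5 (t = -2 - 1*(-7) = -2 + 7 = 5)
t*L(-2) = 5*(-1) = -5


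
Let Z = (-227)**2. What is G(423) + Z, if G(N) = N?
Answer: 51952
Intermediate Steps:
Z = 51529
G(423) + Z = 423 + 51529 = 51952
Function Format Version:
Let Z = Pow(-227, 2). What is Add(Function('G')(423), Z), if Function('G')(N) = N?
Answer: 51952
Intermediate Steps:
Z = 51529
Add(Function('G')(423), Z) = Add(423, 51529) = 51952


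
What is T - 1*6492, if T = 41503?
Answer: 35011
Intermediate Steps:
T - 1*6492 = 41503 - 1*6492 = 41503 - 6492 = 35011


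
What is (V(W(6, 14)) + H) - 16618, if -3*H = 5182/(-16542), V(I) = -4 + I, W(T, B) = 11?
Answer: -412166152/24813 ≈ -16611.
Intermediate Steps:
H = 2591/24813 (H = -5182/(3*(-16542)) = -5182*(-1)/(3*16542) = -1/3*(-2591/8271) = 2591/24813 ≈ 0.10442)
(V(W(6, 14)) + H) - 16618 = ((-4 + 11) + 2591/24813) - 16618 = (7 + 2591/24813) - 16618 = 176282/24813 - 16618 = -412166152/24813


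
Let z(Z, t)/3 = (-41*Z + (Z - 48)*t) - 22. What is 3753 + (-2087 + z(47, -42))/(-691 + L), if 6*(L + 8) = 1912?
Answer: 4305597/1141 ≈ 3773.5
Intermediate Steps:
L = 932/3 (L = -8 + (⅙)*1912 = -8 + 956/3 = 932/3 ≈ 310.67)
z(Z, t) = -66 - 123*Z + 3*t*(-48 + Z) (z(Z, t) = 3*((-41*Z + (Z - 48)*t) - 22) = 3*((-41*Z + (-48 + Z)*t) - 22) = 3*((-41*Z + t*(-48 + Z)) - 22) = 3*(-22 - 41*Z + t*(-48 + Z)) = -66 - 123*Z + 3*t*(-48 + Z))
3753 + (-2087 + z(47, -42))/(-691 + L) = 3753 + (-2087 + (-66 - 144*(-42) - 123*47 + 3*47*(-42)))/(-691 + 932/3) = 3753 + (-2087 + (-66 + 6048 - 5781 - 5922))/(-1141/3) = 3753 + (-2087 - 5721)*(-3/1141) = 3753 - 7808*(-3/1141) = 3753 + 23424/1141 = 4305597/1141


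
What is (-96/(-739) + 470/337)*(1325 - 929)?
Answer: 150354072/249043 ≈ 603.73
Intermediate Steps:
(-96/(-739) + 470/337)*(1325 - 929) = (-96*(-1/739) + 470*(1/337))*396 = (96/739 + 470/337)*396 = (379682/249043)*396 = 150354072/249043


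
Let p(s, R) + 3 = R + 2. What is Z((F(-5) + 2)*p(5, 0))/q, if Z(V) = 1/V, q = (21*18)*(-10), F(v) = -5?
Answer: -1/11340 ≈ -8.8183e-5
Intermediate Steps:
p(s, R) = -1 + R (p(s, R) = -3 + (R + 2) = -3 + (2 + R) = -1 + R)
q = -3780 (q = 378*(-10) = -3780)
Z((F(-5) + 2)*p(5, 0))/q = 1/(((-5 + 2)*(-1 + 0))*(-3780)) = -1/3780/(-3*(-1)) = -1/3780/3 = (⅓)*(-1/3780) = -1/11340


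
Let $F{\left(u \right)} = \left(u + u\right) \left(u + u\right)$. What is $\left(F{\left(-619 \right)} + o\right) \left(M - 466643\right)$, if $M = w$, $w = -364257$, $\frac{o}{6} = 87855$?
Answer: $-1711466216600$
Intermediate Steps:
$o = 527130$ ($o = 6 \cdot 87855 = 527130$)
$M = -364257$
$F{\left(u \right)} = 4 u^{2}$ ($F{\left(u \right)} = 2 u 2 u = 4 u^{2}$)
$\left(F{\left(-619 \right)} + o\right) \left(M - 466643\right) = \left(4 \left(-619\right)^{2} + 527130\right) \left(-364257 - 466643\right) = \left(4 \cdot 383161 + 527130\right) \left(-830900\right) = \left(1532644 + 527130\right) \left(-830900\right) = 2059774 \left(-830900\right) = -1711466216600$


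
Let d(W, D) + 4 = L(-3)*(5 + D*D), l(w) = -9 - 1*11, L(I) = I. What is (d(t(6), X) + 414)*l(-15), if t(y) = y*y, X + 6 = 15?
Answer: -3040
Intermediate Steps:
X = 9 (X = -6 + 15 = 9)
t(y) = y**2
l(w) = -20 (l(w) = -9 - 11 = -20)
d(W, D) = -19 - 3*D**2 (d(W, D) = -4 - 3*(5 + D*D) = -4 - 3*(5 + D**2) = -4 + (-15 - 3*D**2) = -19 - 3*D**2)
(d(t(6), X) + 414)*l(-15) = ((-19 - 3*9**2) + 414)*(-20) = ((-19 - 3*81) + 414)*(-20) = ((-19 - 243) + 414)*(-20) = (-262 + 414)*(-20) = 152*(-20) = -3040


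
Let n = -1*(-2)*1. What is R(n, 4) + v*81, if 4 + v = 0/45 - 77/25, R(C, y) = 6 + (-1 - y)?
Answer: -14312/25 ≈ -572.48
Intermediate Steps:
n = 2 (n = 2*1 = 2)
R(C, y) = 5 - y
v = -177/25 (v = -4 + (0/45 - 77/25) = -4 + (0*(1/45) - 77*1/25) = -4 + (0 - 77/25) = -4 - 77/25 = -177/25 ≈ -7.0800)
R(n, 4) + v*81 = (5 - 1*4) - 177/25*81 = (5 - 4) - 14337/25 = 1 - 14337/25 = -14312/25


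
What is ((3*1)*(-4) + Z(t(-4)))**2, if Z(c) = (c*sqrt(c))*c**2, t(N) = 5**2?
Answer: 6101640769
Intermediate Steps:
t(N) = 25
Z(c) = c**(7/2) (Z(c) = c**(3/2)*c**2 = c**(7/2))
((3*1)*(-4) + Z(t(-4)))**2 = ((3*1)*(-4) + 25**(7/2))**2 = (3*(-4) + 78125)**2 = (-12 + 78125)**2 = 78113**2 = 6101640769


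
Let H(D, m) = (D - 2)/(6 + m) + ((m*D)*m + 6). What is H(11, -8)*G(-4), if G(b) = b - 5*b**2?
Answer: -59262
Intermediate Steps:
H(D, m) = 6 + D*m**2 + (-2 + D)/(6 + m) (H(D, m) = (-2 + D)/(6 + m) + ((D*m)*m + 6) = (-2 + D)/(6 + m) + (D*m**2 + 6) = (-2 + D)/(6 + m) + (6 + D*m**2) = 6 + D*m**2 + (-2 + D)/(6 + m))
H(11, -8)*G(-4) = ((34 + 11 + 6*(-8) + 11*(-8)**3 + 6*11*(-8)**2)/(6 - 8))*(-4*(1 - 5*(-4))) = ((34 + 11 - 48 + 11*(-512) + 6*11*64)/(-2))*(-4*(1 + 20)) = (-(34 + 11 - 48 - 5632 + 4224)/2)*(-4*21) = -1/2*(-1411)*(-84) = (1411/2)*(-84) = -59262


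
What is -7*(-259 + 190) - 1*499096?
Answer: -498613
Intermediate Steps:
-7*(-259 + 190) - 1*499096 = -7*(-69) - 499096 = 483 - 499096 = -498613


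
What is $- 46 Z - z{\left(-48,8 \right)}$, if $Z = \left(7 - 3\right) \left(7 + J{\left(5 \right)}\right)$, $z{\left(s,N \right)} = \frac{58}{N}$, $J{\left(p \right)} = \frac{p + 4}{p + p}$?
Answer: $- \frac{29217}{20} \approx -1460.8$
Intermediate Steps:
$J{\left(p \right)} = \frac{4 + p}{2 p}$
$Z = \frac{158}{5}$ ($Z = \left(7 - 3\right) \left(7 + \frac{4 + 5}{2 \cdot 5}\right) = 4 \left(7 + \frac{1}{2} \cdot \frac{1}{5} \cdot 9\right) = 4 \left(7 + \frac{9}{10}\right) = 4 \cdot \frac{79}{10} = \frac{158}{5} \approx 31.6$)
$- 46 Z - z{\left(-48,8 \right)} = \left(-46\right) \frac{158}{5} - \frac{58}{8} = - \frac{7268}{5} - 58 \cdot \frac{1}{8} = - \frac{7268}{5} - \frac{29}{4} = - \frac{29217}{20}$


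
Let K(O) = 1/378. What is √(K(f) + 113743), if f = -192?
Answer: √1805783910/126 ≈ 337.26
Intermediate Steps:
K(O) = 1/378
√(K(f) + 113743) = √(1/378 + 113743) = √(42994855/378) = √1805783910/126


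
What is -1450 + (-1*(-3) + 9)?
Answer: -1438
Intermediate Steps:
-1450 + (-1*(-3) + 9) = -1450 + (3 + 9) = -1450 + 12 = -1438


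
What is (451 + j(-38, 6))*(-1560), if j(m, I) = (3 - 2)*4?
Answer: -709800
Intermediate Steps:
j(m, I) = 4 (j(m, I) = 1*4 = 4)
(451 + j(-38, 6))*(-1560) = (451 + 4)*(-1560) = 455*(-1560) = -709800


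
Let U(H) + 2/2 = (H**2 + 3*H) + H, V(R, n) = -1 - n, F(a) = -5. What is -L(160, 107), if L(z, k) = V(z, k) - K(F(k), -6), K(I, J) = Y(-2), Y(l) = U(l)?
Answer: 103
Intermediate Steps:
U(H) = -1 + H**2 + 4*H (U(H) = -1 + ((H**2 + 3*H) + H) = -1 + (H**2 + 4*H) = -1 + H**2 + 4*H)
Y(l) = -1 + l**2 + 4*l
K(I, J) = -5 (K(I, J) = -1 + (-2)**2 + 4*(-2) = -1 + 4 - 8 = -5)
L(z, k) = 4 - k (L(z, k) = (-1 - k) - 1*(-5) = (-1 - k) + 5 = 4 - k)
-L(160, 107) = -(4 - 1*107) = -(4 - 107) = -1*(-103) = 103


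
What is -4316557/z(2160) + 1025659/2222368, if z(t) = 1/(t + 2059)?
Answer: -40472774801066085/2222368 ≈ -1.8212e+10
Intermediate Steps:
z(t) = 1/(2059 + t)
-4316557/z(2160) + 1025659/2222368 = -4316557/(1/(2059 + 2160)) + 1025659/2222368 = -4316557/(1/4219) + 1025659*(1/2222368) = -4316557/1/4219 + 1025659/2222368 = -4316557*4219 + 1025659/2222368 = -18211553983 + 1025659/2222368 = -40472774801066085/2222368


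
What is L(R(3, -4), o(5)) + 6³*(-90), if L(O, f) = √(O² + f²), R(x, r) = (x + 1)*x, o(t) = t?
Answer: -19427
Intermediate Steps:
R(x, r) = x*(1 + x) (R(x, r) = (1 + x)*x = x*(1 + x))
L(R(3, -4), o(5)) + 6³*(-90) = √((3*(1 + 3))² + 5²) + 6³*(-90) = √((3*4)² + 25) + 216*(-90) = √(12² + 25) - 19440 = √(144 + 25) - 19440 = √169 - 19440 = 13 - 19440 = -19427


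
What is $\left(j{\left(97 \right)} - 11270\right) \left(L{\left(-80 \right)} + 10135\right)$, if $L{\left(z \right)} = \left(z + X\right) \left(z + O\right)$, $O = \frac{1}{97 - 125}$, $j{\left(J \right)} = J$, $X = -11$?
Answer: $- \frac{778456429}{4} \approx -1.9461 \cdot 10^{8}$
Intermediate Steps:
$O = - \frac{1}{28}$ ($O = \frac{1}{-28} = - \frac{1}{28} \approx -0.035714$)
$L{\left(z \right)} = \left(-11 + z\right) \left(- \frac{1}{28} + z\right)$ ($L{\left(z \right)} = \left(z - 11\right) \left(z - \frac{1}{28}\right) = \left(-11 + z\right) \left(- \frac{1}{28} + z\right)$)
$\left(j{\left(97 \right)} - 11270\right) \left(L{\left(-80 \right)} + 10135\right) = \left(97 - 11270\right) \left(\left(\frac{11}{28} + \left(-80\right)^{2} - - \frac{6180}{7}\right) + 10135\right) = - 11173 \left(\left(\frac{11}{28} + 6400 + \frac{6180}{7}\right) + 10135\right) = - 11173 \left(\frac{29133}{4} + 10135\right) = \left(-11173\right) \frac{69673}{4} = - \frac{778456429}{4}$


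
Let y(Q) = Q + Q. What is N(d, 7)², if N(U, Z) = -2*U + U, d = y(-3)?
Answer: 36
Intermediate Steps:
y(Q) = 2*Q
d = -6 (d = 2*(-3) = -6)
N(U, Z) = -U
N(d, 7)² = (-1*(-6))² = 6² = 36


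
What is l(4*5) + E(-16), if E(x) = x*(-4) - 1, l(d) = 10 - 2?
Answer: 71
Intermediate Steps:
l(d) = 8
E(x) = -1 - 4*x (E(x) = -4*x - 1 = -1 - 4*x)
l(4*5) + E(-16) = 8 + (-1 - 4*(-16)) = 8 + (-1 + 64) = 8 + 63 = 71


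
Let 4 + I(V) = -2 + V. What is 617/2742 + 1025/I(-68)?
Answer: -691223/50727 ≈ -13.626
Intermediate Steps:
I(V) = -6 + V (I(V) = -4 + (-2 + V) = -6 + V)
617/2742 + 1025/I(-68) = 617/2742 + 1025/(-6 - 68) = 617*(1/2742) + 1025/(-74) = 617/2742 + 1025*(-1/74) = 617/2742 - 1025/74 = -691223/50727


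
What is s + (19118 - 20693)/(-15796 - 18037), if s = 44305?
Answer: 1498972640/33833 ≈ 44305.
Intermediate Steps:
s + (19118 - 20693)/(-15796 - 18037) = 44305 + (19118 - 20693)/(-15796 - 18037) = 44305 - 1575/(-33833) = 44305 - 1575*(-1/33833) = 44305 + 1575/33833 = 1498972640/33833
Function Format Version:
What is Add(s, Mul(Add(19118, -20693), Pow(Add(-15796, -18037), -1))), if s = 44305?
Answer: Rational(1498972640, 33833) ≈ 44305.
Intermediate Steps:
Add(s, Mul(Add(19118, -20693), Pow(Add(-15796, -18037), -1))) = Add(44305, Mul(Add(19118, -20693), Pow(Add(-15796, -18037), -1))) = Add(44305, Mul(-1575, Pow(-33833, -1))) = Add(44305, Mul(-1575, Rational(-1, 33833))) = Add(44305, Rational(1575, 33833)) = Rational(1498972640, 33833)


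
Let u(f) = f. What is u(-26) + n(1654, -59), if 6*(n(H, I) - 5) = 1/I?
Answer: -7435/354 ≈ -21.003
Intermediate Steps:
n(H, I) = 5 + 1/(6*I)
u(-26) + n(1654, -59) = -26 + (5 + (1/6)/(-59)) = -26 + (5 + (1/6)*(-1/59)) = -26 + (5 - 1/354) = -26 + 1769/354 = -7435/354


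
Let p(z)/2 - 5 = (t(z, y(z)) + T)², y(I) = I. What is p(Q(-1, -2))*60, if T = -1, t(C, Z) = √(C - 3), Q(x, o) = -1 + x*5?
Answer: -360 - 720*I ≈ -360.0 - 720.0*I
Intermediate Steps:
Q(x, o) = -1 + 5*x
t(C, Z) = √(-3 + C)
p(z) = 10 + 2*(-1 + √(-3 + z))² (p(z) = 10 + 2*(√(-3 + z) - 1)² = 10 + 2*(-1 + √(-3 + z))²)
p(Q(-1, -2))*60 = (10 + 2*(-1 + √(-3 + (-1 + 5*(-1))))²)*60 = (10 + 2*(-1 + √(-3 + (-1 - 5)))²)*60 = (10 + 2*(-1 + √(-3 - 6))²)*60 = (10 + 2*(-1 + √(-9))²)*60 = (10 + 2*(-1 + 3*I)²)*60 = 600 + 120*(-1 + 3*I)²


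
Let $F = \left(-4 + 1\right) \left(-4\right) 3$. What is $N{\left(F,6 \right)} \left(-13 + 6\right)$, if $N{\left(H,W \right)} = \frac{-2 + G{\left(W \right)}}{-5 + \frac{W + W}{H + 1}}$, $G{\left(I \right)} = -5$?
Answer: $- \frac{1813}{173} \approx -10.48$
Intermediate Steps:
$F = 36$ ($F = \left(-3\right) \left(-4\right) 3 = 12 \cdot 3 = 36$)
$N{\left(H,W \right)} = - \frac{7}{-5 + \frac{2 W}{1 + H}}$ ($N{\left(H,W \right)} = \frac{-2 - 5}{-5 + \frac{W + W}{H + 1}} = - \frac{7}{-5 + \frac{2 W}{1 + H}}$)
$N{\left(F,6 \right)} \left(-13 + 6\right) = \frac{7 \left(1 + 36\right)}{5 - 12 + 5 \cdot 36} \left(-13 + 6\right) = 7 \frac{1}{5 - 12 + 180} \cdot 37 \left(-7\right) = 7 \cdot \frac{1}{173} \cdot 37 \left(-7\right) = \frac{259}{173} \left(-7\right) = - \frac{1813}{173}$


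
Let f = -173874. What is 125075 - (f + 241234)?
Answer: 57715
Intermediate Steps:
125075 - (f + 241234) = 125075 - (-173874 + 241234) = 125075 - 1*67360 = 125075 - 67360 = 57715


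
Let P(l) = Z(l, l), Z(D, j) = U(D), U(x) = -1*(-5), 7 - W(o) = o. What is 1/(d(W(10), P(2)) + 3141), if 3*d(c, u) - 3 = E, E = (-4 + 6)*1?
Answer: 3/9428 ≈ 0.00031820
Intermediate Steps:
W(o) = 7 - o
U(x) = 5
Z(D, j) = 5
P(l) = 5
E = 2 (E = 2*1 = 2)
d(c, u) = 5/3 (d(c, u) = 1 + (⅓)*2 = 1 + ⅔ = 5/3)
1/(d(W(10), P(2)) + 3141) = 1/(5/3 + 3141) = 1/(9428/3) = 3/9428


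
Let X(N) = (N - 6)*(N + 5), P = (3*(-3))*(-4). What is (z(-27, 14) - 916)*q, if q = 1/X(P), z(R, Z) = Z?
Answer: -11/15 ≈ -0.73333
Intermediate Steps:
P = 36 (P = -9*(-4) = 36)
X(N) = (-6 + N)*(5 + N)
q = 1/1230 (q = 1/(-30 + 36² - 1*36) = 1/(-30 + 1296 - 36) = 1/1230 ≈ 0.00081301)
(z(-27, 14) - 916)*q = (14 - 916)*(1/1230) = -902*1/1230 = -11/15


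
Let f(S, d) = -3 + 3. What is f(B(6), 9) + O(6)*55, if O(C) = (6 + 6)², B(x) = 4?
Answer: 7920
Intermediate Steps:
O(C) = 144 (O(C) = 12² = 144)
f(S, d) = 0
f(B(6), 9) + O(6)*55 = 0 + 144*55 = 0 + 7920 = 7920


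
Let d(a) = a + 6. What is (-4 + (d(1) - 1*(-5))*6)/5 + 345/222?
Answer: 5607/370 ≈ 15.154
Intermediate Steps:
d(a) = 6 + a
(-4 + (d(1) - 1*(-5))*6)/5 + 345/222 = (-4 + ((6 + 1) - 1*(-5))*6)/5 + 345/222 = (-4 + (7 + 5)*6)*(⅕) + 345*(1/222) = (-4 + 12*6)*(⅕) + 115/74 = (-4 + 72)*(⅕) + 115/74 = 68*(⅕) + 115/74 = 68/5 + 115/74 = 5607/370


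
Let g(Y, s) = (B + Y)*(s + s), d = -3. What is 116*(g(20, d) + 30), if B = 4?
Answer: -13224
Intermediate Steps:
g(Y, s) = 2*s*(4 + Y) (g(Y, s) = (4 + Y)*(s + s) = (4 + Y)*(2*s) = 2*s*(4 + Y))
116*(g(20, d) + 30) = 116*(2*(-3)*(4 + 20) + 30) = 116*(2*(-3)*24 + 30) = 116*(-144 + 30) = 116*(-114) = -13224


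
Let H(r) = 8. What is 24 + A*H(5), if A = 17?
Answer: 160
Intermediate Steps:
24 + A*H(5) = 24 + 17*8 = 24 + 136 = 160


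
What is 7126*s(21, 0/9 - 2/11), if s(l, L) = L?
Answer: -14252/11 ≈ -1295.6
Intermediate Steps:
7126*s(21, 0/9 - 2/11) = 7126*(0/9 - 2/11) = 7126*(0*(1/9) - 2*1/11) = 7126*(0 - 2/11) = 7126*(-2/11) = -14252/11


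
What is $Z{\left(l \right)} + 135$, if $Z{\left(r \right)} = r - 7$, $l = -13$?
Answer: $115$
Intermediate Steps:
$Z{\left(r \right)} = -7 + r$
$Z{\left(l \right)} + 135 = \left(-7 - 13\right) + 135 = -20 + 135 = 115$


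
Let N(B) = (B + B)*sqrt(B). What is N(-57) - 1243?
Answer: -1243 - 114*I*sqrt(57) ≈ -1243.0 - 860.68*I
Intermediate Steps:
N(B) = 2*B**(3/2) (N(B) = (2*B)*sqrt(B) = 2*B**(3/2))
N(-57) - 1243 = 2*(-57)**(3/2) - 1243 = 2*(-57*I*sqrt(57)) - 1243 = -114*I*sqrt(57) - 1243 = -1243 - 114*I*sqrt(57)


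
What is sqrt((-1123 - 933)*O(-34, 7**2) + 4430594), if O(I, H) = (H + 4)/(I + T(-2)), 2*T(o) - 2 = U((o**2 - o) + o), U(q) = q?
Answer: sqrt(4261178842)/31 ≈ 2105.7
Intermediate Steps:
T(o) = 1 + o**2/2 (T(o) = 1 + ((o**2 - o) + o)/2 = 1 + o**2/2)
O(I, H) = (4 + H)/(3 + I) (O(I, H) = (H + 4)/(I + (1 + (1/2)*(-2)**2)) = (4 + H)/(I + (1 + (1/2)*4)) = (4 + H)/(I + (1 + 2)) = (4 + H)/(I + 3) = (4 + H)/(3 + I))
sqrt((-1123 - 933)*O(-34, 7**2) + 4430594) = sqrt((-1123 - 933)*((4 + 7**2)/(3 - 34)) + 4430594) = sqrt(-2056*(4 + 49)/(-31) + 4430594) = sqrt(-(-2056)*53/31 + 4430594) = sqrt(-2056*(-53/31) + 4430594) = sqrt(108968/31 + 4430594) = sqrt(137457382/31) = sqrt(4261178842)/31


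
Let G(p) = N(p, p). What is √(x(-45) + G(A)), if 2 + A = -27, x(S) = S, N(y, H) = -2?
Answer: I*√47 ≈ 6.8557*I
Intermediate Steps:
A = -29 (A = -2 - 27 = -29)
G(p) = -2
√(x(-45) + G(A)) = √(-45 - 2) = √(-47) = I*√47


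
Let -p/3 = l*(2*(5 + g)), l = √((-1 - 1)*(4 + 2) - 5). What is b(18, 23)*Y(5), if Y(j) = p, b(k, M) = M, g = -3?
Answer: -276*I*√17 ≈ -1138.0*I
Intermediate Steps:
l = I*√17 (l = √(-2*6 - 5) = √(-12 - 5) = √(-17) = I*√17 ≈ 4.1231*I)
p = -12*I*√17 (p = -3*I*√17*2*(5 - 3) = -3*I*√17*2*2 = -3*I*√17*4 = -12*I*√17 ≈ -49.477*I)
Y(j) = -12*I*√17
b(18, 23)*Y(5) = 23*(-12*I*√17) = -276*I*√17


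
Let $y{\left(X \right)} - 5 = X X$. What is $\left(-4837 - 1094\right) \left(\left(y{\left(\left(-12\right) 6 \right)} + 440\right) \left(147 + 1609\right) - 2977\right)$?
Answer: $-58607455257$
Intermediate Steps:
$y{\left(X \right)} = 5 + X^{2}$ ($y{\left(X \right)} = 5 + X X = 5 + X^{2}$)
$\left(-4837 - 1094\right) \left(\left(y{\left(\left(-12\right) 6 \right)} + 440\right) \left(147 + 1609\right) - 2977\right) = \left(-4837 - 1094\right) \left(\left(\left(5 + \left(\left(-12\right) 6\right)^{2}\right) + 440\right) \left(147 + 1609\right) - 2977\right) = - 5931 \left(\left(\left(5 + \left(-72\right)^{2}\right) + 440\right) 1756 - 2977\right) = - 5931 \left(\left(\left(5 + 5184\right) + 440\right) 1756 - 2977\right) = - 5931 \left(\left(5189 + 440\right) 1756 - 2977\right) = - 5931 \left(5629 \cdot 1756 - 2977\right) = - 5931 \left(9884524 - 2977\right) = \left(-5931\right) 9881547 = -58607455257$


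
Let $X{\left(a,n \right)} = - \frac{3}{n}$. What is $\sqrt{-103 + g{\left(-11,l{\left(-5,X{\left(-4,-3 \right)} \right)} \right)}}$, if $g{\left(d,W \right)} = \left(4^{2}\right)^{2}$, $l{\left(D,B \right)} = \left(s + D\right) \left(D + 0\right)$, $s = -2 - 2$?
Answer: $3 \sqrt{17} \approx 12.369$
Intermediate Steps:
$s = -4$ ($s = -2 - 2 = -4$)
$l{\left(D,B \right)} = D \left(-4 + D\right)$ ($l{\left(D,B \right)} = \left(-4 + D\right) \left(D + 0\right) = \left(-4 + D\right) D = D \left(-4 + D\right)$)
$g{\left(d,W \right)} = 256$ ($g{\left(d,W \right)} = 16^{2} = 256$)
$\sqrt{-103 + g{\left(-11,l{\left(-5,X{\left(-4,-3 \right)} \right)} \right)}} = \sqrt{-103 + 256} = \sqrt{153} = 3 \sqrt{17}$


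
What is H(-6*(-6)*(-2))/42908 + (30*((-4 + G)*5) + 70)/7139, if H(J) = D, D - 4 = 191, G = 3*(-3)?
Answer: -79274935/306320212 ≈ -0.25880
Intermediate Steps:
G = -9
D = 195 (D = 4 + 191 = 195)
H(J) = 195
H(-6*(-6)*(-2))/42908 + (30*((-4 + G)*5) + 70)/7139 = 195/42908 + (30*((-4 - 9)*5) + 70)/7139 = 195*(1/42908) + (30*(-13*5) + 70)*(1/7139) = 195/42908 + (30*(-65) + 70)*(1/7139) = 195/42908 + (-1950 + 70)*(1/7139) = 195/42908 - 1880*1/7139 = 195/42908 - 1880/7139 = -79274935/306320212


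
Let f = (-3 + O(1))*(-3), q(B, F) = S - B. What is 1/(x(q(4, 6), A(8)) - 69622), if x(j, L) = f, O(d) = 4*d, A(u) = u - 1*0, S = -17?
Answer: -1/69625 ≈ -1.4363e-5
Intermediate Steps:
A(u) = u (A(u) = u + 0 = u)
q(B, F) = -17 - B
f = -3 (f = (-3 + 4*1)*(-3) = (-3 + 4)*(-3) = 1*(-3) = -3)
x(j, L) = -3
1/(x(q(4, 6), A(8)) - 69622) = 1/(-3 - 69622) = 1/(-69625) = -1/69625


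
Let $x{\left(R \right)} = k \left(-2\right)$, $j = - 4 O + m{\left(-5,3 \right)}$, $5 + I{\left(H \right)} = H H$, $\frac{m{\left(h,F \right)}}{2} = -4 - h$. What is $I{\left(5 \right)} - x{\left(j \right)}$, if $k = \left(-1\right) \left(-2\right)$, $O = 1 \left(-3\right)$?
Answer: $24$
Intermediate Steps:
$O = -3$
$m{\left(h,F \right)} = -8 - 2 h$ ($m{\left(h,F \right)} = 2 \left(-4 - h\right) = -8 - 2 h$)
$I{\left(H \right)} = -5 + H^{2}$ ($I{\left(H \right)} = -5 + H H = -5 + H^{2}$)
$j = 14$ ($j = \left(-4\right) \left(-3\right) - -2 = 12 + \left(-8 + 10\right) = 12 + 2 = 14$)
$k = 2$
$x{\left(R \right)} = -4$ ($x{\left(R \right)} = 2 \left(-2\right) = -4$)
$I{\left(5 \right)} - x{\left(j \right)} = \left(-5 + 5^{2}\right) - -4 = \left(-5 + 25\right) + 4 = 20 + 4 = 24$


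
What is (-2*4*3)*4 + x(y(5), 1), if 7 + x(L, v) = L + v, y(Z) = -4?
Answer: -106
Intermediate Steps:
x(L, v) = -7 + L + v (x(L, v) = -7 + (L + v) = -7 + L + v)
(-2*4*3)*4 + x(y(5), 1) = (-2*4*3)*4 + (-7 - 4 + 1) = -8*3*4 - 10 = -24*4 - 10 = -96 - 10 = -106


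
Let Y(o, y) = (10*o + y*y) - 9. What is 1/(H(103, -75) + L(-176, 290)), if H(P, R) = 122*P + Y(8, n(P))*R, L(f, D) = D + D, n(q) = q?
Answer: -1/787854 ≈ -1.2693e-6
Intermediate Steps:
Y(o, y) = -9 + y² + 10*o (Y(o, y) = (10*o + y²) - 9 = (y² + 10*o) - 9 = -9 + y² + 10*o)
L(f, D) = 2*D
H(P, R) = 122*P + R*(71 + P²) (H(P, R) = 122*P + (-9 + P² + 10*8)*R = 122*P + (-9 + P² + 80)*R = 122*P + (71 + P²)*R = 122*P + R*(71 + P²))
1/(H(103, -75) + L(-176, 290)) = 1/((122*103 - 75*(71 + 103²)) + 2*290) = 1/((12566 - 75*(71 + 10609)) + 580) = 1/((12566 - 75*10680) + 580) = 1/((12566 - 801000) + 580) = 1/(-788434 + 580) = 1/(-787854) = -1/787854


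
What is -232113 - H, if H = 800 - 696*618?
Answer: 197215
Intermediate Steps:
H = -429328 (H = 800 - 430128 = -429328)
-232113 - H = -232113 - 1*(-429328) = -232113 + 429328 = 197215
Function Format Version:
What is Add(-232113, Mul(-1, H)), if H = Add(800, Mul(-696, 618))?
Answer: 197215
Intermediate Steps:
H = -429328 (H = Add(800, -430128) = -429328)
Add(-232113, Mul(-1, H)) = Add(-232113, Mul(-1, -429328)) = Add(-232113, 429328) = 197215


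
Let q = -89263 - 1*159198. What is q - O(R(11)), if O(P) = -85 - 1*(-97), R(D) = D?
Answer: -248473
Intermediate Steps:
O(P) = 12 (O(P) = -85 + 97 = 12)
q = -248461 (q = -89263 - 159198 = -248461)
q - O(R(11)) = -248461 - 1*12 = -248461 - 12 = -248473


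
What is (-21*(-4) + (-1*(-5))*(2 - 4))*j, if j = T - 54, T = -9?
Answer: -4662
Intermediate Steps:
j = -63 (j = -9 - 54 = -63)
(-21*(-4) + (-1*(-5))*(2 - 4))*j = (-21*(-4) + (-1*(-5))*(2 - 4))*(-63) = (84 + 5*(-2))*(-63) = (84 - 10)*(-63) = 74*(-63) = -4662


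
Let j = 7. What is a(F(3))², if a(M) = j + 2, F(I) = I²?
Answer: 81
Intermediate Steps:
a(M) = 9 (a(M) = 7 + 2 = 9)
a(F(3))² = 9² = 81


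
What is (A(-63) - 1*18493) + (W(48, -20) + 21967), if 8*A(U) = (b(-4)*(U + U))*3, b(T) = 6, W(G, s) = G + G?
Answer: 6573/2 ≈ 3286.5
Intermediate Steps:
W(G, s) = 2*G
A(U) = 9*U/2 (A(U) = ((6*(U + U))*3)/8 = ((6*(2*U))*3)/8 = ((12*U)*3)/8 = (36*U)/8 = 9*U/2)
(A(-63) - 1*18493) + (W(48, -20) + 21967) = ((9/2)*(-63) - 1*18493) + (2*48 + 21967) = (-567/2 - 18493) + (96 + 21967) = -37553/2 + 22063 = 6573/2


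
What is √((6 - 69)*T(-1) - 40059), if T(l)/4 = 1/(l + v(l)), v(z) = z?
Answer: 9*I*√493 ≈ 199.83*I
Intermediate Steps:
T(l) = 2/l (T(l) = 4/(l + l) = 4/((2*l)) = 4*(1/(2*l)) = 2/l)
√((6 - 69)*T(-1) - 40059) = √((6 - 69)*(2/(-1)) - 40059) = √(-126*(-1) - 40059) = √(-63*(-2) - 40059) = √(126 - 40059) = √(-39933) = 9*I*√493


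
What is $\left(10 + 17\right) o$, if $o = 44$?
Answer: $1188$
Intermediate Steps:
$\left(10 + 17\right) o = \left(10 + 17\right) 44 = 27 \cdot 44 = 1188$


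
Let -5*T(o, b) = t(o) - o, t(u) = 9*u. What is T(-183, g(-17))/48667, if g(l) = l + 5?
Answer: 1464/243335 ≈ 0.0060164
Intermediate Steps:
g(l) = 5 + l
T(o, b) = -8*o/5 (T(o, b) = -(9*o - o)/5 = -8*o/5)
T(-183, g(-17))/48667 = -8/5*(-183)/48667 = (1464/5)*(1/48667) = 1464/243335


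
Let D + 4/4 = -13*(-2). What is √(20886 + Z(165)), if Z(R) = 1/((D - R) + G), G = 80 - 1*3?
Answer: 17*√31871/21 ≈ 144.52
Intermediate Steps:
D = 25 (D = -1 - 13*(-2) = -1 + 26 = 25)
G = 77 (G = 80 - 3 = 77)
Z(R) = 1/(102 - R) (Z(R) = 1/((25 - R) + 77) = 1/(102 - R))
√(20886 + Z(165)) = √(20886 + 1/(102 - 1*165)) = √(20886 + 1/(102 - 165)) = √(20886 + 1/(-63)) = √(20886 - 1/63) = √(1315817/63) = 17*√31871/21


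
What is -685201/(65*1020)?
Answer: -685201/66300 ≈ -10.335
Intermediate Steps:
-685201/(65*1020) = -685201/66300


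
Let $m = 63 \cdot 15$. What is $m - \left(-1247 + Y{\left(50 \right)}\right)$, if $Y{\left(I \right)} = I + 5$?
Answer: $2137$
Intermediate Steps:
$Y{\left(I \right)} = 5 + I$
$m = 945$
$m - \left(-1247 + Y{\left(50 \right)}\right) = 945 + \left(1247 - \left(5 + 50\right)\right) = 945 + \left(1247 - 55\right) = 945 + 1192 = 2137$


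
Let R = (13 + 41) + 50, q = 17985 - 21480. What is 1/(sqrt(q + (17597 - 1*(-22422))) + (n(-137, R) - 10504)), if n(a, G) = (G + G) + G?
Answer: -2548/25960085 - sqrt(9131)/51920170 ≈ -9.9991e-5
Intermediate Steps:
q = -3495
R = 104 (R = 54 + 50 = 104)
n(a, G) = 3*G (n(a, G) = 2*G + G = 3*G)
1/(sqrt(q + (17597 - 1*(-22422))) + (n(-137, R) - 10504)) = 1/(sqrt(-3495 + (17597 - 1*(-22422))) + (3*104 - 10504)) = 1/(sqrt(-3495 + (17597 + 22422)) + (312 - 10504)) = 1/(sqrt(-3495 + 40019) - 10192) = 1/(sqrt(36524) - 10192) = 1/(2*sqrt(9131) - 10192) = 1/(-10192 + 2*sqrt(9131))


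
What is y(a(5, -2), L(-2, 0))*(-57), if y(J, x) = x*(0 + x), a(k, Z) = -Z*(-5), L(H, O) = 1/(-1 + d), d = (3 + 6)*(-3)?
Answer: -57/784 ≈ -0.072704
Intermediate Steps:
d = -27 (d = 9*(-3) = -27)
L(H, O) = -1/28 (L(H, O) = 1/(-1 - 27) = 1/(-28) = -1/28)
a(k, Z) = 5*Z (a(k, Z) = -(-5)*Z = 5*Z)
y(J, x) = x**2 (y(J, x) = x*x = x**2)
y(a(5, -2), L(-2, 0))*(-57) = (-1/28)**2*(-57) = (1/784)*(-57) = -57/784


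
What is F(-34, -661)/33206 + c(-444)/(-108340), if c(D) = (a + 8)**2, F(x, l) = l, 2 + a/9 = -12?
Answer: -133493271/899384510 ≈ -0.14843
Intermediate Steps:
a = -126 (a = -18 + 9*(-12) = -18 - 108 = -126)
c(D) = 13924 (c(D) = (-126 + 8)**2 = (-118)**2 = 13924)
F(-34, -661)/33206 + c(-444)/(-108340) = -661/33206 + 13924/(-108340) = -661*1/33206 + 13924*(-1/108340) = -661/33206 - 3481/27085 = -133493271/899384510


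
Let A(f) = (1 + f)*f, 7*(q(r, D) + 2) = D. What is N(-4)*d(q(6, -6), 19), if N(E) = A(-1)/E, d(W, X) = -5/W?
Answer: 0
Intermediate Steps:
q(r, D) = -2 + D/7
A(f) = f*(1 + f)
N(E) = 0 (N(E) = (-(1 - 1))/E = (-1*0)/E = 0/E = 0)
N(-4)*d(q(6, -6), 19) = 0*(-5/(-2 + (⅐)*(-6))) = 0*(-5/(-2 - 6/7)) = 0*(-5/(-20/7)) = 0*(-5*(-7/20)) = 0*(7/4) = 0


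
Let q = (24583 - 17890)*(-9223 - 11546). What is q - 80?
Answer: -139006997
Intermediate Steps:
q = -139006917 (q = 6693*(-20769) = -139006917)
q - 80 = -139006917 - 80 = -139006997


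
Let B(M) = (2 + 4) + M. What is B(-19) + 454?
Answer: 441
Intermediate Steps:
B(M) = 6 + M
B(-19) + 454 = (6 - 19) + 454 = -13 + 454 = 441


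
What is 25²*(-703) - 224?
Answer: -439599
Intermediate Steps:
25²*(-703) - 224 = 625*(-703) - 224 = -439375 - 224 = -439599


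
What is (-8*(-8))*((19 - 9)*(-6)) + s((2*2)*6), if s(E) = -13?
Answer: -3853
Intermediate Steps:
(-8*(-8))*((19 - 9)*(-6)) + s((2*2)*6) = (-8*(-8))*((19 - 9)*(-6)) - 13 = 64*(10*(-6)) - 13 = 64*(-60) - 13 = -3840 - 13 = -3853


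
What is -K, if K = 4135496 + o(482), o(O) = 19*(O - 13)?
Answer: -4144407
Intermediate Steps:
o(O) = -247 + 19*O (o(O) = 19*(-13 + O) = -247 + 19*O)
K = 4144407 (K = 4135496 + (-247 + 19*482) = 4135496 + (-247 + 9158) = 4135496 + 8911 = 4144407)
-K = -1*4144407 = -4144407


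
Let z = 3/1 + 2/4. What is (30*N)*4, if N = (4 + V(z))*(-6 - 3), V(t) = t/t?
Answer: -5400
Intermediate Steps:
z = 7/2 (z = 3*1 + 2*(1/4) = 3 + 1/2 = 7/2 ≈ 3.5000)
V(t) = 1
N = -45 (N = (4 + 1)*(-6 - 3) = 5*(-9) = -45)
(30*N)*4 = (30*(-45))*4 = -1350*4 = -5400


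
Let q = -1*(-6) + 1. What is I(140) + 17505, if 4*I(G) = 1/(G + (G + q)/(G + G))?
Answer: 98395615/5621 ≈ 17505.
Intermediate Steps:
q = 7 (q = 6 + 1 = 7)
I(G) = 1/(4*(G + (7 + G)/(2*G))) (I(G) = 1/(4*(G + (G + 7)/(G + G))) = 1/(4*(G + (7 + G)/((2*G)))) = 1/(4*(G + (7 + G)*(1/(2*G)))) = 1/(4*(G + (7 + G)/(2*G))))
I(140) + 17505 = (1/2)*140/(7 + 140 + 2*140**2) + 17505 = (1/2)*140/(7 + 140 + 2*19600) + 17505 = (1/2)*140/(7 + 140 + 39200) + 17505 = (1/2)*140/39347 + 17505 = (1/2)*140*(1/39347) + 17505 = 10/5621 + 17505 = 98395615/5621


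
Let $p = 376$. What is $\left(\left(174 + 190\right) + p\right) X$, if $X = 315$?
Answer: $233100$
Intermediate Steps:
$\left(\left(174 + 190\right) + p\right) X = \left(\left(174 + 190\right) + 376\right) 315 = \left(364 + 376\right) 315 = 740 \cdot 315 = 233100$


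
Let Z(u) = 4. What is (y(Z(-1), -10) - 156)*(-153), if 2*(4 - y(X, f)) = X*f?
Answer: 20196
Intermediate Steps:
y(X, f) = 4 - X*f/2
(y(Z(-1), -10) - 156)*(-153) = ((4 - ½*4*(-10)) - 156)*(-153) = ((4 + 20) - 156)*(-153) = (24 - 156)*(-153) = -132*(-153) = 20196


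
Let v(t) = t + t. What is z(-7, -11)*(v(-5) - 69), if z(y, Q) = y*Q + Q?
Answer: -5214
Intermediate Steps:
z(y, Q) = Q + Q*y (z(y, Q) = Q*y + Q = Q + Q*y)
v(t) = 2*t
z(-7, -11)*(v(-5) - 69) = (-11*(1 - 7))*(2*(-5) - 69) = (-11*(-6))*(-10 - 69) = 66*(-79) = -5214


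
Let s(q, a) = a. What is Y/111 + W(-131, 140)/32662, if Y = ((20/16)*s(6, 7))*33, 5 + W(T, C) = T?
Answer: 6277371/2416988 ≈ 2.5972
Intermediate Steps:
W(T, C) = -5 + T
Y = 1155/4 (Y = ((20/16)*7)*33 = ((20*(1/16))*7)*33 = ((5/4)*7)*33 = (35/4)*33 = 1155/4 ≈ 288.75)
Y/111 + W(-131, 140)/32662 = (1155/4)/111 + (-5 - 131)/32662 = (1155/4)*(1/111) - 136*1/32662 = 385/148 - 68/16331 = 6277371/2416988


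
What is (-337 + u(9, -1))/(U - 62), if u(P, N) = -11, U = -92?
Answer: 174/77 ≈ 2.2597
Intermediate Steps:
(-337 + u(9, -1))/(U - 62) = (-337 - 11)/(-92 - 62) = -348/(-154) = -348*(-1/154) = 174/77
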